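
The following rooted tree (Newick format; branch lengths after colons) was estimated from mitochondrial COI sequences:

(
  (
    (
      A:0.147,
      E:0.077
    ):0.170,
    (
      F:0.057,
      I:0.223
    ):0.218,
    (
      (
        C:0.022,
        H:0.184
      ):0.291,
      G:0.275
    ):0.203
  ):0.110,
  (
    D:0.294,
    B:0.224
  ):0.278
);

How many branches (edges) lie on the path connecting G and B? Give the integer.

5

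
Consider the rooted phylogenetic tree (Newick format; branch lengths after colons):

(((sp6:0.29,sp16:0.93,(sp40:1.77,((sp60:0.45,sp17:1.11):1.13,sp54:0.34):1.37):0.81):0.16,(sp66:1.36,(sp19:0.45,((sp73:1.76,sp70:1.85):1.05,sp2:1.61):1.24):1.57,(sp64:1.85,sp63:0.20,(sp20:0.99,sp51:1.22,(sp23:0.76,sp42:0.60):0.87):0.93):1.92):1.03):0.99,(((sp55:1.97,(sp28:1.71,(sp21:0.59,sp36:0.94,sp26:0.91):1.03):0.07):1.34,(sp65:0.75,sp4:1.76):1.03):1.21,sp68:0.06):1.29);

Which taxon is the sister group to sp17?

sp17 attaches to the tree at the node subtending (sp60,sp17).
The other lineage descending from that same node — the sister group — is the single tip sp60.

sp60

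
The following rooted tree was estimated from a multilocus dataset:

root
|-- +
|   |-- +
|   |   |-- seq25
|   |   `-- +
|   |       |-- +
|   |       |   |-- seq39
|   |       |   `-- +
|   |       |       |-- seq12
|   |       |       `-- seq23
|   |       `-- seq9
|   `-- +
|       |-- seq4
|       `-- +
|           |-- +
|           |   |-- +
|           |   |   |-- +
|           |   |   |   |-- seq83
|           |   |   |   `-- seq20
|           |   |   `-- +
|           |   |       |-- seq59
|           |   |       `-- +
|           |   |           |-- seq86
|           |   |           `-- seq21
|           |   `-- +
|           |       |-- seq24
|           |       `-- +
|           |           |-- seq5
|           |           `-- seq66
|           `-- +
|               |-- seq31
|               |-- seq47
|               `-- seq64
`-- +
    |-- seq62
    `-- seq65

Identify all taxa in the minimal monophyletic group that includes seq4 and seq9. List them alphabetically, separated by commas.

seq12, seq20, seq21, seq23, seq24, seq25, seq31, seq39, seq4, seq47, seq5, seq59, seq64, seq66, seq83, seq86, seq9

Tracing seq4: it sits inside (seq4,((((seq83,seq20),(seq59,(seq86,seq21))),(seq24,(seq5,seq66))),(seq31,seq47,seq64))).
Tracing seq9: it sits inside ((seq39,(seq12,seq23)),seq9).
The smallest clade enclosing both is ((seq25,((seq39,(seq12,seq23)),seq9)),(seq4,((((seq83,seq20),(seq59,(seq86,seq21))),(seq24,(seq5,seq66))),(seq31,seq47,seq64)))); the answer is its 17 terminal taxa in alphabetical order.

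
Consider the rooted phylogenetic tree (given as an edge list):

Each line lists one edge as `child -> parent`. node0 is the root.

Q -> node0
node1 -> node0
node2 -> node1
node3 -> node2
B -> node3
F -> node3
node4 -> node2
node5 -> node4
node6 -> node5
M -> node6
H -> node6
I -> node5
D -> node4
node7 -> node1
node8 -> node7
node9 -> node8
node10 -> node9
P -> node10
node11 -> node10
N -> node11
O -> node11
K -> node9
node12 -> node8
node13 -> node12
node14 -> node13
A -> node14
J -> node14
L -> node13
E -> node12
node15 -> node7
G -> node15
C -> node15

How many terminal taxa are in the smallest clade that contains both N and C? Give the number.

10

The MRCA of N and C is the node subtending ((((P,(N,O)),K),(((A,J),L),E)),(G,C)).
That clade contains 10 terminal taxa: A, C, E, G, J, K, L, N, O, P.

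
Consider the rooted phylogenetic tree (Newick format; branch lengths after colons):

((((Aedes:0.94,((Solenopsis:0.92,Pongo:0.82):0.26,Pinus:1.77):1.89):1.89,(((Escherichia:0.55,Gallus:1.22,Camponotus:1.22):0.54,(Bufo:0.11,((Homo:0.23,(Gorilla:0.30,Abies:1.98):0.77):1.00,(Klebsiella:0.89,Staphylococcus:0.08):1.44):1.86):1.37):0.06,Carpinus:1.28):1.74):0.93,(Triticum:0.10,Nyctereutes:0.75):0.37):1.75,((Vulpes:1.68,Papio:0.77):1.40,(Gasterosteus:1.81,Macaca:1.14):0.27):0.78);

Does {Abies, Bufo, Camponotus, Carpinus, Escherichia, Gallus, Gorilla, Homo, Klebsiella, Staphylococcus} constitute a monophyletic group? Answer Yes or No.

The most recent common ancestor of these taxa subtends (((Escherichia,Gallus,Camponotus),(Bufo,((Homo,(Gorilla,Abies)),(Klebsiella,Staphylococcus)))),Carpinus).
That clade has exactly 10 tips — every listed taxon and nothing else — so the group is monophyletic.

Yes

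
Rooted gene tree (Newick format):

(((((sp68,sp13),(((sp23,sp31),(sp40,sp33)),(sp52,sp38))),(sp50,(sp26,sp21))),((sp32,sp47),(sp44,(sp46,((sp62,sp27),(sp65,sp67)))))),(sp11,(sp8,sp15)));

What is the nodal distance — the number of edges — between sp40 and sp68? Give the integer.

The MRCA of sp40 and sp68 is the node subtending ((sp68,sp13),(((sp23,sp31),(sp40,sp33)),(sp52,sp38))).
From sp40 up to that node: 4 branches. From sp68 up to the same node: 2 branches. Total: 4 + 2 = 6.

6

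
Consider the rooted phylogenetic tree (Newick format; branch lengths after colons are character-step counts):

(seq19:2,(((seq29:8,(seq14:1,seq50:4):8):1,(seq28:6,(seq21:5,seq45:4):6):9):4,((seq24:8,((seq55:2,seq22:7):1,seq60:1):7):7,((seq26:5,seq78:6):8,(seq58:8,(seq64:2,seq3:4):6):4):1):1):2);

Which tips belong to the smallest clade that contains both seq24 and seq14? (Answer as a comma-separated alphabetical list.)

Tracing seq24: it sits inside (seq24,((seq55,seq22),seq60)).
Tracing seq14: it sits inside (seq14,seq50).
The smallest clade enclosing both is (((seq29,(seq14,seq50)),(seq28,(seq21,seq45))),((seq24,((seq55,seq22),seq60)),((seq26,seq78),(seq58,(seq64,seq3))))); the answer is its 15 terminal taxa in alphabetical order.

seq14, seq21, seq22, seq24, seq26, seq28, seq29, seq3, seq45, seq50, seq55, seq58, seq60, seq64, seq78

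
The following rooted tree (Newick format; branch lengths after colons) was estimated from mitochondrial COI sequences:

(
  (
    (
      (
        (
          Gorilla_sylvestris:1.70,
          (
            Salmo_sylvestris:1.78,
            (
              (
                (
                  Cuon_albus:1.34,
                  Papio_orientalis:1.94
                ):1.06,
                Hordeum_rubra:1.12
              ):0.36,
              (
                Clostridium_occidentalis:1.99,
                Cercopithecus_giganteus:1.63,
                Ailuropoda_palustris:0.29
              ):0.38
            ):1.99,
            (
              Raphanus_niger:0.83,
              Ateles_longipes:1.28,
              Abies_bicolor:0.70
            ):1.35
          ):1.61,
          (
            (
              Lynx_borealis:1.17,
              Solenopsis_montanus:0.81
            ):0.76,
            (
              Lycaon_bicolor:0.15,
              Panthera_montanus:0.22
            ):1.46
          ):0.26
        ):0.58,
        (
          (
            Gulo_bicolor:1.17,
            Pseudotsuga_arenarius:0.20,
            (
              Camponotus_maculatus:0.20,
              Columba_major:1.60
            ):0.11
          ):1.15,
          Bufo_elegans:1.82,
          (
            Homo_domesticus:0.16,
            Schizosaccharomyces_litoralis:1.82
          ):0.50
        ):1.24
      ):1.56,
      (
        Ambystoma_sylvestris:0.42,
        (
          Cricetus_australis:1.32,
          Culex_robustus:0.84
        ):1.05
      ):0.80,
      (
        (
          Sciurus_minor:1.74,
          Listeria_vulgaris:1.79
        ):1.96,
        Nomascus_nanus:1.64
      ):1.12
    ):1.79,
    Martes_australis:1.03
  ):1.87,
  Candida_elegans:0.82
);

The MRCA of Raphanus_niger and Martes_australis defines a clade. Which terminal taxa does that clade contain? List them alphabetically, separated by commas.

Tracing Raphanus_niger: it sits inside (Raphanus_niger,Ateles_longipes,Abies_bicolor).
Tracing Martes_australis: it sits inside ((((Gorilla_sylvestris,(Salmo_sylvestris,(((Cuon_albus,Papio_orientalis),Hordeum_rubra),(Clostridium_occidentalis,Cercopithecus_giganteus,Ailuropoda_palustris)),(Raphanus_niger,Ateles_longipes,Abies_bicolor)),((Lynx_borealis,Solenopsis_montanus),(Lycaon_bicolor,Panthera_montanus))),((Gulo_bicolor,Pseudotsuga_arenarius,(Camponotus_maculatus,Columba_major)),Bufo_elegans,(Homo_domesticus,Schizosaccharomyces_litoralis))),(Ambystoma_sylvestris,(Cricetus_australis,Culex_robustus)),((Sciurus_minor,Listeria_vulgaris),Nomascus_nanus)),Martes_australis).
The smallest clade enclosing both is ((((Gorilla_sylvestris,(Salmo_sylvestris,(((Cuon_albus,Papio_orientalis),Hordeum_rubra),(Clostridium_occidentalis,Cercopithecus_giganteus,Ailuropoda_palustris)),(Raphanus_niger,Ateles_longipes,Abies_bicolor)),((Lynx_borealis,Solenopsis_montanus),(Lycaon_bicolor,Panthera_montanus))),((Gulo_bicolor,Pseudotsuga_arenarius,(Camponotus_maculatus,Columba_major)),Bufo_elegans,(Homo_domesticus,Schizosaccharomyces_litoralis))),(Ambystoma_sylvestris,(Cricetus_australis,Culex_robustus)),((Sciurus_minor,Listeria_vulgaris),Nomascus_nanus)),Martes_australis); the answer is its 29 terminal taxa in alphabetical order.

Abies_bicolor, Ailuropoda_palustris, Ambystoma_sylvestris, Ateles_longipes, Bufo_elegans, Camponotus_maculatus, Cercopithecus_giganteus, Clostridium_occidentalis, Columba_major, Cricetus_australis, Culex_robustus, Cuon_albus, Gorilla_sylvestris, Gulo_bicolor, Homo_domesticus, Hordeum_rubra, Listeria_vulgaris, Lycaon_bicolor, Lynx_borealis, Martes_australis, Nomascus_nanus, Panthera_montanus, Papio_orientalis, Pseudotsuga_arenarius, Raphanus_niger, Salmo_sylvestris, Schizosaccharomyces_litoralis, Sciurus_minor, Solenopsis_montanus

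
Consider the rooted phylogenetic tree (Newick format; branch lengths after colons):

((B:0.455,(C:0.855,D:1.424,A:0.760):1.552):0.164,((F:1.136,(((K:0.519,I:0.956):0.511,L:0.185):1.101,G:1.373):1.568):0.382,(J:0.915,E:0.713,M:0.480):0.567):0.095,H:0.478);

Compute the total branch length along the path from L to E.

The path runs L → … → MRCA → … → E; the MRCA is the node subtending ((F,(((K,I),L),G)),(J,E,M)).
Branch lengths along that path: 0.185 + 1.101 + 1.568 + 0.382 + 0.567 + 0.713 = 4.516.

4.516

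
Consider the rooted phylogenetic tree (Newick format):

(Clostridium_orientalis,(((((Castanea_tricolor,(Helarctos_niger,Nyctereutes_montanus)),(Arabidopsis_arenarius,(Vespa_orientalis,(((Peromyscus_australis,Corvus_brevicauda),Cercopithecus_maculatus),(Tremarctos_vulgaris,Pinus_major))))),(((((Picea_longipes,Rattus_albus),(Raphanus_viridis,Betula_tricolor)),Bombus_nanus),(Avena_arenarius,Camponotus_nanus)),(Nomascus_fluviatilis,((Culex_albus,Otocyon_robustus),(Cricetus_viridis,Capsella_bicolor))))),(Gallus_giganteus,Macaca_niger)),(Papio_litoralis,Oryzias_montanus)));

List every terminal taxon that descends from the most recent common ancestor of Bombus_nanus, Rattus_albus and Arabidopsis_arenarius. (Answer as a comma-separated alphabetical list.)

Arabidopsis_arenarius, Avena_arenarius, Betula_tricolor, Bombus_nanus, Camponotus_nanus, Capsella_bicolor, Castanea_tricolor, Cercopithecus_maculatus, Corvus_brevicauda, Cricetus_viridis, Culex_albus, Helarctos_niger, Nomascus_fluviatilis, Nyctereutes_montanus, Otocyon_robustus, Peromyscus_australis, Picea_longipes, Pinus_major, Raphanus_viridis, Rattus_albus, Tremarctos_vulgaris, Vespa_orientalis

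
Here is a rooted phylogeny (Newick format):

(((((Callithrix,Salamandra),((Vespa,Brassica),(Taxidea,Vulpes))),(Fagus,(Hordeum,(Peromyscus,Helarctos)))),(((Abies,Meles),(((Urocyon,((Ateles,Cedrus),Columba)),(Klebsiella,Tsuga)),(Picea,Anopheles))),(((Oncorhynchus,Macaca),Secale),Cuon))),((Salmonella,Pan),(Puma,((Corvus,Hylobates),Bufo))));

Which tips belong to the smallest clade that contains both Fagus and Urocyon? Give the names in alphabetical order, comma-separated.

Tracing Fagus: it sits inside (Fagus,(Hordeum,(Peromyscus,Helarctos))).
Tracing Urocyon: it sits inside (Urocyon,((Ateles,Cedrus),Columba)).
The smallest clade enclosing both is ((((Callithrix,Salamandra),((Vespa,Brassica),(Taxidea,Vulpes))),(Fagus,(Hordeum,(Peromyscus,Helarctos)))),(((Abies,Meles),(((Urocyon,((Ateles,Cedrus),Columba)),(Klebsiella,Tsuga)),(Picea,Anopheles))),(((Oncorhynchus,Macaca),Secale),Cuon))); the answer is its 24 terminal taxa in alphabetical order.

Abies, Anopheles, Ateles, Brassica, Callithrix, Cedrus, Columba, Cuon, Fagus, Helarctos, Hordeum, Klebsiella, Macaca, Meles, Oncorhynchus, Peromyscus, Picea, Salamandra, Secale, Taxidea, Tsuga, Urocyon, Vespa, Vulpes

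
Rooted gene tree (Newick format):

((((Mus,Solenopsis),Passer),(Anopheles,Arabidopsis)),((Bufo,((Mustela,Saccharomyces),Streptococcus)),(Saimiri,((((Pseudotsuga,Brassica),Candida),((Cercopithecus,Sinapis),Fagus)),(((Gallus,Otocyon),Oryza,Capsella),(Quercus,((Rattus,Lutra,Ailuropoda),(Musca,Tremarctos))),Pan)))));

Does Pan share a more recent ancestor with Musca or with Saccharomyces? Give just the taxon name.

Musca

The MRCA of Pan and Musca subtends (((Gallus,Otocyon),Oryza,Capsella),(Quercus,((Rattus,Lutra,Ailuropoda),(Musca,Tremarctos))),Pan) (11 taxa).
The MRCA of Pan and Saccharomyces subtends ((Bufo,((Mustela,Saccharomyces),Streptococcus)),(Saimiri,((((Pseudotsuga,Brassica),Candida),((Cercopithecus,Sinapis),Fagus)),(((Gallus,Otocyon),Oryza,Capsella),(Quercus,((Rattus,Lutra,Ailuropoda),(Musca,Tremarctos))),Pan)))) (22 taxa).
The first is nested inside the second, so Pan shares a more recent common ancestor with Musca.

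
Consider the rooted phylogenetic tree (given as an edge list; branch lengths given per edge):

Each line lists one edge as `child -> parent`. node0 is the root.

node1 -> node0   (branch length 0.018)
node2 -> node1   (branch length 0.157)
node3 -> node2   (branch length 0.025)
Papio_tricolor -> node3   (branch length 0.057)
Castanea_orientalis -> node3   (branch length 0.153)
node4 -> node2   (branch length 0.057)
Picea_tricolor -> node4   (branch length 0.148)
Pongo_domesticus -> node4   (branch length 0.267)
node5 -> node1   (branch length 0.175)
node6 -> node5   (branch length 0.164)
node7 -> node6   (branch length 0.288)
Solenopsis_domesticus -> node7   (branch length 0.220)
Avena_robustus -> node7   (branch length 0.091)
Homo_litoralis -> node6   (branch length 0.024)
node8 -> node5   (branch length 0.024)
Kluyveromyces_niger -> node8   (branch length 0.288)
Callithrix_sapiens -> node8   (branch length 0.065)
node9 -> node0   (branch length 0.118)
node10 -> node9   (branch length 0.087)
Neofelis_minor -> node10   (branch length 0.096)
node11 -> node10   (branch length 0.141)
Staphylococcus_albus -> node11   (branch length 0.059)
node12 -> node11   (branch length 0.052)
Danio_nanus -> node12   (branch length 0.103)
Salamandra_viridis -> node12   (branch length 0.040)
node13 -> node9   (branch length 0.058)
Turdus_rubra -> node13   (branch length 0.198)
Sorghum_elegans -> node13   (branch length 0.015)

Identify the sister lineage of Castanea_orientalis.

Papio_tricolor

Castanea_orientalis attaches to the tree at the node subtending (Papio_tricolor,Castanea_orientalis).
The other lineage descending from that same node — the sister group — is the single tip Papio_tricolor.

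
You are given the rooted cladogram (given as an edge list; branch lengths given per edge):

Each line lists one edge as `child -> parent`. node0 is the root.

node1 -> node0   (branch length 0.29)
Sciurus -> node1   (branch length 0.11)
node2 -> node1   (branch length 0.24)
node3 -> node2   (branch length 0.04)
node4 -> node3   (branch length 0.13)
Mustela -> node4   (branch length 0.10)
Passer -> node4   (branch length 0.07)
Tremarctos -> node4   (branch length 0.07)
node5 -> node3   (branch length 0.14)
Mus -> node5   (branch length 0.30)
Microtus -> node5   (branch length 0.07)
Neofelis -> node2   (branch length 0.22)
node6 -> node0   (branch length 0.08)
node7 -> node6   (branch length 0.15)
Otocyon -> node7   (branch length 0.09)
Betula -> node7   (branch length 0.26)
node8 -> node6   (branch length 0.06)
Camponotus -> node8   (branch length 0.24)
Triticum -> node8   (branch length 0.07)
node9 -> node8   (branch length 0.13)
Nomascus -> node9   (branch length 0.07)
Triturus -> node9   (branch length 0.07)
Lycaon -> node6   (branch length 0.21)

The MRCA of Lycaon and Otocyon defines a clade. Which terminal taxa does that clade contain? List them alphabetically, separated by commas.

Tracing Lycaon: it sits inside ((Otocyon,Betula),(Camponotus,Triticum,(Nomascus,Triturus)),Lycaon).
Tracing Otocyon: it sits inside (Otocyon,Betula).
The smallest clade enclosing both is ((Otocyon,Betula),(Camponotus,Triticum,(Nomascus,Triturus)),Lycaon); the answer is its 7 terminal taxa in alphabetical order.

Betula, Camponotus, Lycaon, Nomascus, Otocyon, Triticum, Triturus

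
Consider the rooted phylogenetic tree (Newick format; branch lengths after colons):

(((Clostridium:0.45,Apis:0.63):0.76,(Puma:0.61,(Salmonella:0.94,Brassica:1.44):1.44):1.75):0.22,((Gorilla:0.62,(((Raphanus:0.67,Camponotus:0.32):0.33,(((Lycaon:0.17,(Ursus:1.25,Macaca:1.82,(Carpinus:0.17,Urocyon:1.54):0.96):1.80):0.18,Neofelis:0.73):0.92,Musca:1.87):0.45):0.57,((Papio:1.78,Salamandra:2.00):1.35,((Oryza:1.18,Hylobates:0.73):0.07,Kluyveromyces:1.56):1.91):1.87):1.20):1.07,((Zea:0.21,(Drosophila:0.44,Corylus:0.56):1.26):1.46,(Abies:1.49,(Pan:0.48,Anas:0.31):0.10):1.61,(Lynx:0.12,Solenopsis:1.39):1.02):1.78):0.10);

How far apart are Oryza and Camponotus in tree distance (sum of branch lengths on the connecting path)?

The path runs Oryza → … → MRCA → … → Camponotus; the MRCA is the node subtending (((Raphanus,Camponotus),(((Lycaon,(Ursus,Macaca,(Carpinus,Urocyon))),Neofelis),Musca)),((Papio,Salamandra),((Oryza,Hylobates),Kluyveromyces))).
Branch lengths along that path: 1.18 + 0.07 + 1.91 + 1.87 + 0.57 + 0.33 + 0.32 = 6.25.

6.25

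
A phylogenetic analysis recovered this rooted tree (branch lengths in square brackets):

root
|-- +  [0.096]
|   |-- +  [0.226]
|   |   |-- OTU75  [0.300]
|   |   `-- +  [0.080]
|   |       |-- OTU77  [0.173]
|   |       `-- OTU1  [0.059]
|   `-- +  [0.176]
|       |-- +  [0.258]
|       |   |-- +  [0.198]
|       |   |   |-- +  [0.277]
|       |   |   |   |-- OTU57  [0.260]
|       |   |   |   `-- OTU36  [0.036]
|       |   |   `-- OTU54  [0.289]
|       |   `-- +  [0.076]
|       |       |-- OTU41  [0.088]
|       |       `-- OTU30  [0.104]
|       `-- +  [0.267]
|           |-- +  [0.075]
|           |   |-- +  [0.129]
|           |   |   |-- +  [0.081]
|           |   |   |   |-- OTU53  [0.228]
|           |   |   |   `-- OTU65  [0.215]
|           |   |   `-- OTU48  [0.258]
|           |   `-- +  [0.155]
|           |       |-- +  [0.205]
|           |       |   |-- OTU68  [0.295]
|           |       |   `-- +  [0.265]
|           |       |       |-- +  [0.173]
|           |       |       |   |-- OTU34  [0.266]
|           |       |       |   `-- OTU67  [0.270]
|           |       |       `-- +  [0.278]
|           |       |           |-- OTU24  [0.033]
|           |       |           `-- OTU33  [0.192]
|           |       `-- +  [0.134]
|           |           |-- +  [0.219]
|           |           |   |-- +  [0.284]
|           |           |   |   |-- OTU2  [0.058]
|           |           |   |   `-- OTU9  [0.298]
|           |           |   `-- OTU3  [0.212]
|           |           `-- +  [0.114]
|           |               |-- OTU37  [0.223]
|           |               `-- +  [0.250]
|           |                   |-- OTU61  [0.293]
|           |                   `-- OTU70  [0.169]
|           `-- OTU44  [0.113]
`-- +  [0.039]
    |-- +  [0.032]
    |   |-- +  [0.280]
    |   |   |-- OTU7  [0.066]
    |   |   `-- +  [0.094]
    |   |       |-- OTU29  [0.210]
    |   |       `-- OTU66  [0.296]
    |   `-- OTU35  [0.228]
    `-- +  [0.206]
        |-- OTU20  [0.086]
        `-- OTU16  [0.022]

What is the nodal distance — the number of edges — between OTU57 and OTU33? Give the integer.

11

The MRCA of OTU57 and OTU33 is the node subtending ((((OTU57,OTU36),OTU54),(OTU41,OTU30)),((((OTU53,OTU65),OTU48),((OTU68,((OTU34,OTU67),(OTU24,OTU33))),(((OTU2,OTU9),OTU3),(OTU37,(OTU61,OTU70))))),OTU44)).
From OTU57 up to that node: 4 branches. From OTU33 up to the same node: 7 branches. Total: 4 + 7 = 11.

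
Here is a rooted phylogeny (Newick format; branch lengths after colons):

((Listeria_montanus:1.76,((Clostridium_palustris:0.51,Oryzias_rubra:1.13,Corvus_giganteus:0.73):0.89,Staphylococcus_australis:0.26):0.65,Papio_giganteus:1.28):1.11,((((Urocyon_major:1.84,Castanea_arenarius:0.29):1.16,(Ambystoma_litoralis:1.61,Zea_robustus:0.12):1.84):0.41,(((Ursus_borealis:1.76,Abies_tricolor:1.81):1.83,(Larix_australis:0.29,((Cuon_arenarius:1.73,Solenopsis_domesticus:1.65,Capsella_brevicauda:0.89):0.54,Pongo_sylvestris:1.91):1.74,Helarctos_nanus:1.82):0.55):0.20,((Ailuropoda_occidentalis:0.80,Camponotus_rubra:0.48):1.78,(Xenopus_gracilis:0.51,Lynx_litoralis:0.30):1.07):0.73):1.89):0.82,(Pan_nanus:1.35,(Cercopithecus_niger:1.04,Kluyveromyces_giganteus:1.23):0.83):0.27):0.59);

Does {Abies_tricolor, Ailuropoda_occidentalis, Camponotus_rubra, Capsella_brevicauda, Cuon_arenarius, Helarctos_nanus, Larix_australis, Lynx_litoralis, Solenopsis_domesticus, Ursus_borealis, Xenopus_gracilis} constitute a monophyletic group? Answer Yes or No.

No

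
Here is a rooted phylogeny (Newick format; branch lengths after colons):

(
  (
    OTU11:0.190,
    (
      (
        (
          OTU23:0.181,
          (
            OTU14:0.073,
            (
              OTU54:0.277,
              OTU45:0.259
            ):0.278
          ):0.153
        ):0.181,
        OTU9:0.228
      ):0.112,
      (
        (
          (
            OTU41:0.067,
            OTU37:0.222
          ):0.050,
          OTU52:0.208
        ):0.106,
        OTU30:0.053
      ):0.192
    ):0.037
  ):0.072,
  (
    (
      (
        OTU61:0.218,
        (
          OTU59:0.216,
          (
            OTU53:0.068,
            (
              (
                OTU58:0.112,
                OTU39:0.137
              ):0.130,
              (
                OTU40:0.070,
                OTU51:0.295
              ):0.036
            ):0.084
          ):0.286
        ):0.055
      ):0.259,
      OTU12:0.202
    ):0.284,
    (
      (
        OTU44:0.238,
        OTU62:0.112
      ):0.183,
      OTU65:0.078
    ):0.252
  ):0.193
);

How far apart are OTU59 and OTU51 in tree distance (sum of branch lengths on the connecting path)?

0.917

The path runs OTU59 → … → MRCA → … → OTU51; the MRCA is the node subtending (OTU59,(OTU53,((OTU58,OTU39),(OTU40,OTU51)))).
Branch lengths along that path: 0.216 + 0.286 + 0.084 + 0.036 + 0.295 = 0.917.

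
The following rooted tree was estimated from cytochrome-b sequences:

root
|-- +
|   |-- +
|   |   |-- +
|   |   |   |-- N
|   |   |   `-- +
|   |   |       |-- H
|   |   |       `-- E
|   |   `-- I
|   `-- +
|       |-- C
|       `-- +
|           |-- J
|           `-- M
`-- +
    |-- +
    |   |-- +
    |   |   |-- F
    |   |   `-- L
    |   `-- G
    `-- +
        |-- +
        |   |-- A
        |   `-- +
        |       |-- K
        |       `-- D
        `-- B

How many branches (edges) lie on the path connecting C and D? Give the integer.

The MRCA of C and D is the root of the tree.
From C up to that node: 3 branches. From D up to the same node: 5 branches. Total: 3 + 5 = 8.

8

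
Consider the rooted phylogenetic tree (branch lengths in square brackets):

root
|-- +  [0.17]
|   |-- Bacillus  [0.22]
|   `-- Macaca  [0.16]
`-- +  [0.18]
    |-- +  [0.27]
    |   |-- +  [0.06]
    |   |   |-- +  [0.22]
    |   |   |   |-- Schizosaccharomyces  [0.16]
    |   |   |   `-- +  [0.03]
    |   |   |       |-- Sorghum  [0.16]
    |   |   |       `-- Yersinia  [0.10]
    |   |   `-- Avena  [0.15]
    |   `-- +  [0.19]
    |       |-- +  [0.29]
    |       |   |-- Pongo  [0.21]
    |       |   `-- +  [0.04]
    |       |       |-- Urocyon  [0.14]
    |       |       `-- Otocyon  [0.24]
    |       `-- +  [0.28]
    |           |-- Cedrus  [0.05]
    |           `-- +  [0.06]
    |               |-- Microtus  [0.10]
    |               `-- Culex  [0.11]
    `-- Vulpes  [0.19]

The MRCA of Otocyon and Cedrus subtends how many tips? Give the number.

6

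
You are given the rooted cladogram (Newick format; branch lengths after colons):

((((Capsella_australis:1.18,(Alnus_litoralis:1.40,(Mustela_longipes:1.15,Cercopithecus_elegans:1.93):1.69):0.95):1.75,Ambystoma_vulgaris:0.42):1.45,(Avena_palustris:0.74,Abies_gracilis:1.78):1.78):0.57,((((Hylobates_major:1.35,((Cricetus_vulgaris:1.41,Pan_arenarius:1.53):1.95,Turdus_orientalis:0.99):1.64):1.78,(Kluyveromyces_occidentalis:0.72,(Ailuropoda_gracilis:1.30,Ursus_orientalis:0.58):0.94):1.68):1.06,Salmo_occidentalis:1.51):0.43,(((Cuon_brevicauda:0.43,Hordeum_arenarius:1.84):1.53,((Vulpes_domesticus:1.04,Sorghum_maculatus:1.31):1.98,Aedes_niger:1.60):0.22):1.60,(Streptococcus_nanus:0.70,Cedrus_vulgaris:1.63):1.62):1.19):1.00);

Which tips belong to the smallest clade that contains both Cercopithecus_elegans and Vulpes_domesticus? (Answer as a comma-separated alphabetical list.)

Tracing Cercopithecus_elegans: it sits inside (Mustela_longipes,Cercopithecus_elegans).
Tracing Vulpes_domesticus: it sits inside (Vulpes_domesticus,Sorghum_maculatus).
The smallest clade enclosing both is the whole tree (their MRCA is the root), so the answer is all 22 tips in alphabetical order.

Abies_gracilis, Aedes_niger, Ailuropoda_gracilis, Alnus_litoralis, Ambystoma_vulgaris, Avena_palustris, Capsella_australis, Cedrus_vulgaris, Cercopithecus_elegans, Cricetus_vulgaris, Cuon_brevicauda, Hordeum_arenarius, Hylobates_major, Kluyveromyces_occidentalis, Mustela_longipes, Pan_arenarius, Salmo_occidentalis, Sorghum_maculatus, Streptococcus_nanus, Turdus_orientalis, Ursus_orientalis, Vulpes_domesticus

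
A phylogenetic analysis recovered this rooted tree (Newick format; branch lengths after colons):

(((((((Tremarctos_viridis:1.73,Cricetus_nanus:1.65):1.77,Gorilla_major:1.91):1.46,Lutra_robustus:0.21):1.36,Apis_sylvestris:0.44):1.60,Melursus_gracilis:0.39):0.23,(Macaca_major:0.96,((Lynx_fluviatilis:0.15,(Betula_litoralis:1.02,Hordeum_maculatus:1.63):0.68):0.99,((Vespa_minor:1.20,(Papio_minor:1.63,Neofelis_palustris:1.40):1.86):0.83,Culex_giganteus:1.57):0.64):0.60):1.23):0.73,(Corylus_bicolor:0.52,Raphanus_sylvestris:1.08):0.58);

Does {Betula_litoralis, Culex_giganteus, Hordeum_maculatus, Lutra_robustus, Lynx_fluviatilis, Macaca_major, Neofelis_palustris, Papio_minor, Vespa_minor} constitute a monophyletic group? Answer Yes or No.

No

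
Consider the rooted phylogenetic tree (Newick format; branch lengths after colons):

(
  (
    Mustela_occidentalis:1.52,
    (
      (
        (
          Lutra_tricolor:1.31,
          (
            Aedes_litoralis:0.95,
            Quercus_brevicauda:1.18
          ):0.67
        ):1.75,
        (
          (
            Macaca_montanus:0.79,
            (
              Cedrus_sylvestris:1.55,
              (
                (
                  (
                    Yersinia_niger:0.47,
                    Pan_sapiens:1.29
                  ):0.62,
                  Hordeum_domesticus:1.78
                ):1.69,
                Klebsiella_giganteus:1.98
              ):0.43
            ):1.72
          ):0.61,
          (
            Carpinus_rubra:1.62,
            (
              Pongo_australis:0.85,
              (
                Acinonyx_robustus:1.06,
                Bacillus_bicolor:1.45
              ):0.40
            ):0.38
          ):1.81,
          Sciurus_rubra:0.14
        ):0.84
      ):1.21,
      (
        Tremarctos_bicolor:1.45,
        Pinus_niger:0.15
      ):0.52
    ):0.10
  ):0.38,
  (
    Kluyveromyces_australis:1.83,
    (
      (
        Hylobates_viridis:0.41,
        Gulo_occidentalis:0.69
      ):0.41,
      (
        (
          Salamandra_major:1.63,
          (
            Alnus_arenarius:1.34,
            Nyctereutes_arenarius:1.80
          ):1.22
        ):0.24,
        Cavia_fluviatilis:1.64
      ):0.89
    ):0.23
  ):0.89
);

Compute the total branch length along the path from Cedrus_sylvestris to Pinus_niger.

6.60

The path runs Cedrus_sylvestris → … → MRCA → … → Pinus_niger; the MRCA is the node subtending (((Lutra_tricolor,(Aedes_litoralis,Quercus_brevicauda)),((Macaca_montanus,(Cedrus_sylvestris,(((Yersinia_niger,Pan_sapiens),Hordeum_domesticus),Klebsiella_giganteus))),(Carpinus_rubra,(Pongo_australis,(Acinonyx_robustus,Bacillus_bicolor))),Sciurus_rubra)),(Tremarctos_bicolor,Pinus_niger)).
Branch lengths along that path: 1.55 + 1.72 + 0.61 + 0.84 + 1.21 + 0.52 + 0.15 = 6.60.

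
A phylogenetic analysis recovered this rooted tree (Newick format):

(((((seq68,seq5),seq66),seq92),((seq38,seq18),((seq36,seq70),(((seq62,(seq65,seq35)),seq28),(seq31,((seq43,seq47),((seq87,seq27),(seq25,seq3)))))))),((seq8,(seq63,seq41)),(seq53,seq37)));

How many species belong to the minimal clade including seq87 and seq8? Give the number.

24

The MRCA of seq87 and seq8 is the root, so the clade is the entire tree.
That clade contains 24 terminal taxa: seq18, seq25, seq27, seq28, seq3, seq31, seq35, seq36, seq37, seq38, seq41, seq43, seq47, seq5, seq53, seq62, seq63, seq65, seq66, seq68, seq70, seq8, seq87, seq92.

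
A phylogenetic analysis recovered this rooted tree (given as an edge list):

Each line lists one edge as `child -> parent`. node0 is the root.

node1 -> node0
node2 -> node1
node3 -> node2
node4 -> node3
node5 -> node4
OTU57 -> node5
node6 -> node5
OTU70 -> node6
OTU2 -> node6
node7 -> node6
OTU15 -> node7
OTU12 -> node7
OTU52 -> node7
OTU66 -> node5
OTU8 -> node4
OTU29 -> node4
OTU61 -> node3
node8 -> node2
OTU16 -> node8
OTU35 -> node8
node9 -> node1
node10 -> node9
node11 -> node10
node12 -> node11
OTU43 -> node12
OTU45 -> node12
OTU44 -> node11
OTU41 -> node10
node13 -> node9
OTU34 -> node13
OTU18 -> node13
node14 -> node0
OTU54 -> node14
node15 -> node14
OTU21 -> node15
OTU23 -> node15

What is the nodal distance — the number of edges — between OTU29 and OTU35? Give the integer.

5

The MRCA of OTU29 and OTU35 is the node subtending ((((OTU57,(OTU70,OTU2,(OTU15,OTU12,OTU52)),OTU66),OTU8,OTU29),OTU61),(OTU16,OTU35)).
From OTU29 up to that node: 3 branches. From OTU35 up to the same node: 2 branches. Total: 3 + 2 = 5.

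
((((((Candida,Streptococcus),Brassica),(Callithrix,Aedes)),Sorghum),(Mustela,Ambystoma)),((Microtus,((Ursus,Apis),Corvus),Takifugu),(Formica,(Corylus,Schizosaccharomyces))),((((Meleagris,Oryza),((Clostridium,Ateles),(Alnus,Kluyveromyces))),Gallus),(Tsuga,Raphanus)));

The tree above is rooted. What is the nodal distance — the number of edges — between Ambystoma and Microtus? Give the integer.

6

The MRCA of Ambystoma and Microtus is the root of the tree.
From Ambystoma up to that node: 3 branches. From Microtus up to the same node: 3 branches. Total: 3 + 3 = 6.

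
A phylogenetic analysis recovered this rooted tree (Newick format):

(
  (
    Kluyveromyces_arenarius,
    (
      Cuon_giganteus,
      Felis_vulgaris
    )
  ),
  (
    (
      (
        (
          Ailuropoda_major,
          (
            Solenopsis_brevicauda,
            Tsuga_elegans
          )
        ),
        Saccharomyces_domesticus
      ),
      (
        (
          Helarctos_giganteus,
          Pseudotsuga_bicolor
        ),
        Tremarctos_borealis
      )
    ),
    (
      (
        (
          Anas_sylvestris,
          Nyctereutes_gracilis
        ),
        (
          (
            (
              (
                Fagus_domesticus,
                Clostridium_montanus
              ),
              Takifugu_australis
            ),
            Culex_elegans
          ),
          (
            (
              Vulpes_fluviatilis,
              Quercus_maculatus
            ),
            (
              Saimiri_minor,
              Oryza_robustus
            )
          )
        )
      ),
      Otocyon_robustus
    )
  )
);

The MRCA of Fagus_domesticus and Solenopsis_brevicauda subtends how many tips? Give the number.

The MRCA of Fagus_domesticus and Solenopsis_brevicauda is the node subtending ((((Ailuropoda_major,(Solenopsis_brevicauda,Tsuga_elegans)),Saccharomyces_domesticus),((Helarctos_giganteus,Pseudotsuga_bicolor),Tremarctos_borealis)),(((Anas_sylvestris,Nyctereutes_gracilis),((((Fagus_domesticus,Clostridium_montanus),Takifugu_australis),Culex_elegans),((Vulpes_fluviatilis,Quercus_maculatus),(Saimiri_minor,Oryza_robustus)))),Otocyon_robustus)).
That clade contains 18 terminal taxa: Ailuropoda_major, Anas_sylvestris, Clostridium_montanus, Culex_elegans, Fagus_domesticus, Helarctos_giganteus, Nyctereutes_gracilis, Oryza_robustus, Otocyon_robustus, Pseudotsuga_bicolor, Quercus_maculatus, Saccharomyces_domesticus, Saimiri_minor, Solenopsis_brevicauda, Takifugu_australis, Tremarctos_borealis, Tsuga_elegans, Vulpes_fluviatilis.

18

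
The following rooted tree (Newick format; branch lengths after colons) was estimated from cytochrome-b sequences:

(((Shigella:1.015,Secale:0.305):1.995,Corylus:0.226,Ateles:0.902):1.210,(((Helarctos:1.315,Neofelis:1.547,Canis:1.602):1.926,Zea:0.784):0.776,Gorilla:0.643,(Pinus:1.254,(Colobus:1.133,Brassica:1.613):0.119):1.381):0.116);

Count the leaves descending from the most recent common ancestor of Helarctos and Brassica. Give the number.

The MRCA of Helarctos and Brassica is the node subtending (((Helarctos,Neofelis,Canis),Zea),Gorilla,(Pinus,(Colobus,Brassica))).
That clade contains 8 terminal taxa: Brassica, Canis, Colobus, Gorilla, Helarctos, Neofelis, Pinus, Zea.

8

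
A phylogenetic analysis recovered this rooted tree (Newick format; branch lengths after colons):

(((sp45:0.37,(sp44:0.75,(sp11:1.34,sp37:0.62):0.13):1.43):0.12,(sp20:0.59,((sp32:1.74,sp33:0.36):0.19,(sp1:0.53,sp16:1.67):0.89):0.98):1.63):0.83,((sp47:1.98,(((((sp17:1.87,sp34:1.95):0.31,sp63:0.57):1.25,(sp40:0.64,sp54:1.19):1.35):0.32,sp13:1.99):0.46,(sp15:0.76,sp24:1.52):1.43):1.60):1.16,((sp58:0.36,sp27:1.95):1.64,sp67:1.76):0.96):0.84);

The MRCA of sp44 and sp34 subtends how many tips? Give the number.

The MRCA of sp44 and sp34 is the root, so the clade is the entire tree.
That clade contains 21 terminal taxa: sp1, sp11, sp13, sp15, sp16, sp17, sp20, sp24, sp27, sp32, sp33, sp34, sp37, sp40, sp44, sp45, sp47, sp54, sp58, sp63, sp67.

21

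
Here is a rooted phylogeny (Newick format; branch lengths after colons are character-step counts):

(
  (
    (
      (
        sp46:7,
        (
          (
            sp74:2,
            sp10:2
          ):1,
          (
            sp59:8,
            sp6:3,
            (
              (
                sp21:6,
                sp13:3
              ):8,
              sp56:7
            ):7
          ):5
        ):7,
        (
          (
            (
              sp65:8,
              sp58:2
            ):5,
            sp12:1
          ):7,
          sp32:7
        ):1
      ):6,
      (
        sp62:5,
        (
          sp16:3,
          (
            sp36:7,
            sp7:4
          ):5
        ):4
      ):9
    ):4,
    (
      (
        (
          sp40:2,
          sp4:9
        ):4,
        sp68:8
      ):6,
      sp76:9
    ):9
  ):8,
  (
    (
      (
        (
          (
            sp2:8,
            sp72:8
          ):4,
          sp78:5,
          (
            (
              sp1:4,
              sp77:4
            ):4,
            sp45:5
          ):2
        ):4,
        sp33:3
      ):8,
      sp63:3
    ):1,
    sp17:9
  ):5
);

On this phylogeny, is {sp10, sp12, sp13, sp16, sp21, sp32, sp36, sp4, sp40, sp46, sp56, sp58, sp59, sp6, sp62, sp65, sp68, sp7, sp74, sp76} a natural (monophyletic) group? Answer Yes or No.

The most recent common ancestor of these taxa subtends (((sp46,((sp74,sp10),(sp59,sp6,((sp21,sp13),sp56))),(((sp65,sp58),sp12),sp32)),(sp62,(sp16,(sp36,sp7)))),(((sp40,sp4),sp68),sp76)).
That clade has exactly 20 tips — every listed taxon and nothing else — so the group is monophyletic.

Yes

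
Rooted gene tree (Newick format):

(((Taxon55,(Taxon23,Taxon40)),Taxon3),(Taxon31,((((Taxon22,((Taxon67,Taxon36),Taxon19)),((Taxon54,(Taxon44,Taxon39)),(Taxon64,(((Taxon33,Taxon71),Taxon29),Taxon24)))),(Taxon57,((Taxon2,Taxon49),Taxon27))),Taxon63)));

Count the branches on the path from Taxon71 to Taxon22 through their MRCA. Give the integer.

The MRCA of Taxon71 and Taxon22 is the node subtending ((Taxon22,((Taxon67,Taxon36),Taxon19)),((Taxon54,(Taxon44,Taxon39)),(Taxon64,(((Taxon33,Taxon71),Taxon29),Taxon24)))).
From Taxon71 up to that node: 6 branches. From Taxon22 up to the same node: 2 branches. Total: 6 + 2 = 8.

8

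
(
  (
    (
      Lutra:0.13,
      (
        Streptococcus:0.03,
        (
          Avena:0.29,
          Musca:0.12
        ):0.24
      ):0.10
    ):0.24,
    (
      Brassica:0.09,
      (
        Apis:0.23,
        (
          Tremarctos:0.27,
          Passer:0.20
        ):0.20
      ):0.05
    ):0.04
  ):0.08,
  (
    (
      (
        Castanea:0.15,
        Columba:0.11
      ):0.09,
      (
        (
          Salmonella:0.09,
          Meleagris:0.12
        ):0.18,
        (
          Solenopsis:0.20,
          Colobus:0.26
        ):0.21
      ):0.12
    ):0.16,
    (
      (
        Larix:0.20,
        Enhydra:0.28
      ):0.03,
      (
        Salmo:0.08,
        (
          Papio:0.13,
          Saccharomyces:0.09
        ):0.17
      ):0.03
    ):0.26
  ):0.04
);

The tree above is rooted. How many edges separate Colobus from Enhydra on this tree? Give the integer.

7

The MRCA of Colobus and Enhydra is the node subtending (((Castanea,Columba),((Salmonella,Meleagris),(Solenopsis,Colobus))),((Larix,Enhydra),(Salmo,(Papio,Saccharomyces)))).
From Colobus up to that node: 4 branches. From Enhydra up to the same node: 3 branches. Total: 4 + 3 = 7.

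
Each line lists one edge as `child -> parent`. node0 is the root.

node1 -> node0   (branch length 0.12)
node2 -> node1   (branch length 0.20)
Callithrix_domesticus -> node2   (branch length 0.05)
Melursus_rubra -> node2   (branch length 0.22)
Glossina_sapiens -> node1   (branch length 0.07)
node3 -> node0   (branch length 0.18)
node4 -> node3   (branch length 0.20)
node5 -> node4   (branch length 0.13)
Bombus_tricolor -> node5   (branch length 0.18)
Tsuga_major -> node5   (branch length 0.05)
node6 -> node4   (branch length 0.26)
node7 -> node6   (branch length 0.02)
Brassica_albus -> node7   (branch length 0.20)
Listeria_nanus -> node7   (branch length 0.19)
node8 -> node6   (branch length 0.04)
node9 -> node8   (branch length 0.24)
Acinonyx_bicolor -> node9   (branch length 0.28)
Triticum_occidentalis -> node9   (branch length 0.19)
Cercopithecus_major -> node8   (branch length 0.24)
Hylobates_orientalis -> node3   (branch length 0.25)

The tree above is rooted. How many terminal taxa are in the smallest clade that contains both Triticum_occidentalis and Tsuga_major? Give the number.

The MRCA of Triticum_occidentalis and Tsuga_major is the node subtending ((Bombus_tricolor,Tsuga_major),((Brassica_albus,Listeria_nanus),((Acinonyx_bicolor,Triticum_occidentalis),Cercopithecus_major))).
That clade contains 7 terminal taxa: Acinonyx_bicolor, Bombus_tricolor, Brassica_albus, Cercopithecus_major, Listeria_nanus, Triticum_occidentalis, Tsuga_major.

7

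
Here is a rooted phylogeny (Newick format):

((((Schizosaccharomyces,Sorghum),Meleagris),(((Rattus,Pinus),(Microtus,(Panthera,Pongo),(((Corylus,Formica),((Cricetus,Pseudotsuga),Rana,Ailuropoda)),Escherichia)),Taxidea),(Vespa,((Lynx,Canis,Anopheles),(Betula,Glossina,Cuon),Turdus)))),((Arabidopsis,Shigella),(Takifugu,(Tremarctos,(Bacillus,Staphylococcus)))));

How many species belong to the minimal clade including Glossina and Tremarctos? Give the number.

30

The MRCA of Glossina and Tremarctos is the root, so the clade is the entire tree.
That clade contains 30 terminal taxa: Ailuropoda, Anopheles, Arabidopsis, Bacillus, Betula, Canis, Corylus, Cricetus, Cuon, Escherichia, Formica, Glossina, Lynx, Meleagris, Microtus, Panthera, Pinus, Pongo, Pseudotsuga, Rana, Rattus, Schizosaccharomyces, Shigella, Sorghum, Staphylococcus, Takifugu, Taxidea, Tremarctos, Turdus, Vespa.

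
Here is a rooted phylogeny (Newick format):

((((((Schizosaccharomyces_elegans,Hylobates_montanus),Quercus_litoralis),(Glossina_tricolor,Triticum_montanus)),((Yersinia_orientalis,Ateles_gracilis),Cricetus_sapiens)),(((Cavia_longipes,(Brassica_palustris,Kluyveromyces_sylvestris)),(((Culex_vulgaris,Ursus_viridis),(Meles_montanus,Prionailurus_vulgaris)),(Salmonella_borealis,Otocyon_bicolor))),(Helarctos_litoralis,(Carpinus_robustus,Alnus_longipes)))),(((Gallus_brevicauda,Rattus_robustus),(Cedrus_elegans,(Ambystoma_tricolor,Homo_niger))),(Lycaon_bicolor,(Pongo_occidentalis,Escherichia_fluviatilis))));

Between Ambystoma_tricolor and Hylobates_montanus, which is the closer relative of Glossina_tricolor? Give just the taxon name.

Hylobates_montanus

The MRCA of Glossina_tricolor and Hylobates_montanus subtends (((Schizosaccharomyces_elegans,Hylobates_montanus),Quercus_litoralis),(Glossina_tricolor,Triticum_montanus)) (5 taxa).
The MRCA of Glossina_tricolor and Ambystoma_tricolor is the root, subtending the entire tree (28 taxa).
The first is nested inside the second, so Glossina_tricolor shares a more recent common ancestor with Hylobates_montanus.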